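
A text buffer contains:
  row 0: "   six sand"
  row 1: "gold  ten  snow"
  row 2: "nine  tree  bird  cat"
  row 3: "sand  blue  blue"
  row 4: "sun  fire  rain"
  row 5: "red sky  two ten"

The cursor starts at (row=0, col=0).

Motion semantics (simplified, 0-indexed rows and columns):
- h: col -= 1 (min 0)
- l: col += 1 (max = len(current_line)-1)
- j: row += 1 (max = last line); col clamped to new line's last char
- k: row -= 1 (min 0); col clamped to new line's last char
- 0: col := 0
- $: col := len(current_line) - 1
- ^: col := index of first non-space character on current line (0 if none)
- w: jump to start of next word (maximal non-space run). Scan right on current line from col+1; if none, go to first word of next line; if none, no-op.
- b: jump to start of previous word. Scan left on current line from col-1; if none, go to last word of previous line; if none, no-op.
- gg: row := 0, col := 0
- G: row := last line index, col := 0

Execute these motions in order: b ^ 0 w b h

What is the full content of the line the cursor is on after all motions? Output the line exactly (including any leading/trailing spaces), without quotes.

After 1 (b): row=0 col=0 char='_'
After 2 (^): row=0 col=3 char='s'
After 3 (0): row=0 col=0 char='_'
After 4 (w): row=0 col=3 char='s'
After 5 (b): row=0 col=3 char='s'
After 6 (h): row=0 col=2 char='_'

Answer:    six sand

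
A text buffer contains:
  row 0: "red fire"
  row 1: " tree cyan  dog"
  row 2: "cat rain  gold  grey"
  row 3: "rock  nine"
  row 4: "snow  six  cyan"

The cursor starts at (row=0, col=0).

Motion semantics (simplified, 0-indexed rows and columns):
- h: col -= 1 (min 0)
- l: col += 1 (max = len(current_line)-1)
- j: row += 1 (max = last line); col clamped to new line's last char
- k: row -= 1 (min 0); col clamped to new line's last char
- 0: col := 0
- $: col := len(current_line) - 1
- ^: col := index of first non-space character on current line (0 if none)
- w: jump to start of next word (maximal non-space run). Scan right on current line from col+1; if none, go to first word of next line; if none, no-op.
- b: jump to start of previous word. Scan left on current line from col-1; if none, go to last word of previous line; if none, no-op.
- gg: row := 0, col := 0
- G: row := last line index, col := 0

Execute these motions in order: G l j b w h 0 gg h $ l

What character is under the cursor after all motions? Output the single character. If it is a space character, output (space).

After 1 (G): row=4 col=0 char='s'
After 2 (l): row=4 col=1 char='n'
After 3 (j): row=4 col=1 char='n'
After 4 (b): row=4 col=0 char='s'
After 5 (w): row=4 col=6 char='s'
After 6 (h): row=4 col=5 char='_'
After 7 (0): row=4 col=0 char='s'
After 8 (gg): row=0 col=0 char='r'
After 9 (h): row=0 col=0 char='r'
After 10 ($): row=0 col=7 char='e'
After 11 (l): row=0 col=7 char='e'

Answer: e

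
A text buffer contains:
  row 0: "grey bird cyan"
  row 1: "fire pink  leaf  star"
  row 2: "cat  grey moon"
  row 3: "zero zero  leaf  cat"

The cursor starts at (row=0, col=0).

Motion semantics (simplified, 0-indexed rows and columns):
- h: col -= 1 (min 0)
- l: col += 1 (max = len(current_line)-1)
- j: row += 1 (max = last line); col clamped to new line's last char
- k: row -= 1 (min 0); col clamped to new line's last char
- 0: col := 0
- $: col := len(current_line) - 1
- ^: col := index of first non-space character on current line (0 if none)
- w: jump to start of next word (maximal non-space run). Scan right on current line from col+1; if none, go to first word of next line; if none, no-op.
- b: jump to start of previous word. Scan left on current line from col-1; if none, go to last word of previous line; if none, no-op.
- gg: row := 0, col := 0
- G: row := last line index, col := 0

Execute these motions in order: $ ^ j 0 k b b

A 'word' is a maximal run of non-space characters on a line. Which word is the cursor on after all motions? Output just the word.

Answer: grey

Derivation:
After 1 ($): row=0 col=13 char='n'
After 2 (^): row=0 col=0 char='g'
After 3 (j): row=1 col=0 char='f'
After 4 (0): row=1 col=0 char='f'
After 5 (k): row=0 col=0 char='g'
After 6 (b): row=0 col=0 char='g'
After 7 (b): row=0 col=0 char='g'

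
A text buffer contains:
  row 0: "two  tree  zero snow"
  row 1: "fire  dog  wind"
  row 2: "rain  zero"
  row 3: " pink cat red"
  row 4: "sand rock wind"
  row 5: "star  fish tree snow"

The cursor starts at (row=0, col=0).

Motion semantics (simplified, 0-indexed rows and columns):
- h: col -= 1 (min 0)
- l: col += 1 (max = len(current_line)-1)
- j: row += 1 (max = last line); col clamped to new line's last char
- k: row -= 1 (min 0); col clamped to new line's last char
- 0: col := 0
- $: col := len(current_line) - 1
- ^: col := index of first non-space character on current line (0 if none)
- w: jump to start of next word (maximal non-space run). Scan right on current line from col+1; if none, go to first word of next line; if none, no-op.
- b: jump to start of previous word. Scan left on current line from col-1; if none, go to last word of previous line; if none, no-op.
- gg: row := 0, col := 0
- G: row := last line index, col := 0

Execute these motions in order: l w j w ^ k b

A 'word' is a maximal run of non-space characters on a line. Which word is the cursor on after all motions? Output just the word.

After 1 (l): row=0 col=1 char='w'
After 2 (w): row=0 col=5 char='t'
After 3 (j): row=1 col=5 char='_'
After 4 (w): row=1 col=6 char='d'
After 5 (^): row=1 col=0 char='f'
After 6 (k): row=0 col=0 char='t'
After 7 (b): row=0 col=0 char='t'

Answer: two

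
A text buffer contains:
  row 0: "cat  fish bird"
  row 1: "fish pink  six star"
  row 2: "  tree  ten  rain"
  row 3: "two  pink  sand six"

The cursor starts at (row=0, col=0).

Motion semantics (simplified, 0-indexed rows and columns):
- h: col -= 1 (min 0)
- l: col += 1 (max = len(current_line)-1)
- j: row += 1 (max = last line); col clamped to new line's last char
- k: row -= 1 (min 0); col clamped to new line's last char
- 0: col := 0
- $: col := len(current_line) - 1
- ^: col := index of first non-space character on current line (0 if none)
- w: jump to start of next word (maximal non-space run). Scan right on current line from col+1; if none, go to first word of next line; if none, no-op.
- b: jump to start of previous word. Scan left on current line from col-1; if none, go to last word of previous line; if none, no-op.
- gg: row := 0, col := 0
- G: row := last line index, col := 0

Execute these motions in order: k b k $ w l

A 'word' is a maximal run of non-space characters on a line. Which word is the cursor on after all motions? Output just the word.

After 1 (k): row=0 col=0 char='c'
After 2 (b): row=0 col=0 char='c'
After 3 (k): row=0 col=0 char='c'
After 4 ($): row=0 col=13 char='d'
After 5 (w): row=1 col=0 char='f'
After 6 (l): row=1 col=1 char='i'

Answer: fish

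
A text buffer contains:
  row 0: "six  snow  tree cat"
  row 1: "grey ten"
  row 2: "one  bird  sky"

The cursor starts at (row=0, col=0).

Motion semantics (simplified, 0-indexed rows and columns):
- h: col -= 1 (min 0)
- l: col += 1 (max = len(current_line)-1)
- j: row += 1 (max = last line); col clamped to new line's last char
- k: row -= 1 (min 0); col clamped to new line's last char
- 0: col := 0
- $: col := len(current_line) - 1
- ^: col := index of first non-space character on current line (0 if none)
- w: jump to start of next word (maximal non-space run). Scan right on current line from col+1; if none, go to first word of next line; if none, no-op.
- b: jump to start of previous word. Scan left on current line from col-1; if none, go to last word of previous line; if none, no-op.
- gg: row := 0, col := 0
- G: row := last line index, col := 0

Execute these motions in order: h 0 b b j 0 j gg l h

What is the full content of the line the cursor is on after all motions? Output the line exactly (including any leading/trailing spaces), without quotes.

Answer: six  snow  tree cat

Derivation:
After 1 (h): row=0 col=0 char='s'
After 2 (0): row=0 col=0 char='s'
After 3 (b): row=0 col=0 char='s'
After 4 (b): row=0 col=0 char='s'
After 5 (j): row=1 col=0 char='g'
After 6 (0): row=1 col=0 char='g'
After 7 (j): row=2 col=0 char='o'
After 8 (gg): row=0 col=0 char='s'
After 9 (l): row=0 col=1 char='i'
After 10 (h): row=0 col=0 char='s'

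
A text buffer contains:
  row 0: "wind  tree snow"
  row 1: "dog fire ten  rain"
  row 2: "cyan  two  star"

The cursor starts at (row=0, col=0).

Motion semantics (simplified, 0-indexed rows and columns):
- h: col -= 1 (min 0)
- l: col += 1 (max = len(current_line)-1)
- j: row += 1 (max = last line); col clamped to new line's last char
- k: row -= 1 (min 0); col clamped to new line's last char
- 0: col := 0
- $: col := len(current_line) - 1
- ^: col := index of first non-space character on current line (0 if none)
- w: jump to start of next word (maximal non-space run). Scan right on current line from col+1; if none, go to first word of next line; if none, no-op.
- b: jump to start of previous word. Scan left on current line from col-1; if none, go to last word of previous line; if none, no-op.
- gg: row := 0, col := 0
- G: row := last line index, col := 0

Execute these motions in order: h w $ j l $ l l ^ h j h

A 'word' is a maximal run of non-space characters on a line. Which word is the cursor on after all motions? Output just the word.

After 1 (h): row=0 col=0 char='w'
After 2 (w): row=0 col=6 char='t'
After 3 ($): row=0 col=14 char='w'
After 4 (j): row=1 col=14 char='r'
After 5 (l): row=1 col=15 char='a'
After 6 ($): row=1 col=17 char='n'
After 7 (l): row=1 col=17 char='n'
After 8 (l): row=1 col=17 char='n'
After 9 (^): row=1 col=0 char='d'
After 10 (h): row=1 col=0 char='d'
After 11 (j): row=2 col=0 char='c'
After 12 (h): row=2 col=0 char='c'

Answer: cyan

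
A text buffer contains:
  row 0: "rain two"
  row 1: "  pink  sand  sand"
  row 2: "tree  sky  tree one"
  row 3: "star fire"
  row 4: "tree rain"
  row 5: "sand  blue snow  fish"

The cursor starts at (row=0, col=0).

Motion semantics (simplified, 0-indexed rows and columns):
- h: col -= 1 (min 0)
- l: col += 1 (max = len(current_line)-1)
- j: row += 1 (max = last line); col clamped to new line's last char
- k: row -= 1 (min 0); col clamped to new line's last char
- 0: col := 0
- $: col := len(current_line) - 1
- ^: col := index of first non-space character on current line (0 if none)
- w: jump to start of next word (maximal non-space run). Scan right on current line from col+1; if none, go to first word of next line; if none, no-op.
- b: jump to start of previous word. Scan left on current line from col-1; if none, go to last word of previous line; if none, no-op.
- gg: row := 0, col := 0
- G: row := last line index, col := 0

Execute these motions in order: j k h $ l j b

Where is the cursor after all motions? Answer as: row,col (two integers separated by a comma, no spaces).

Answer: 1,2

Derivation:
After 1 (j): row=1 col=0 char='_'
After 2 (k): row=0 col=0 char='r'
After 3 (h): row=0 col=0 char='r'
After 4 ($): row=0 col=7 char='o'
After 5 (l): row=0 col=7 char='o'
After 6 (j): row=1 col=7 char='_'
After 7 (b): row=1 col=2 char='p'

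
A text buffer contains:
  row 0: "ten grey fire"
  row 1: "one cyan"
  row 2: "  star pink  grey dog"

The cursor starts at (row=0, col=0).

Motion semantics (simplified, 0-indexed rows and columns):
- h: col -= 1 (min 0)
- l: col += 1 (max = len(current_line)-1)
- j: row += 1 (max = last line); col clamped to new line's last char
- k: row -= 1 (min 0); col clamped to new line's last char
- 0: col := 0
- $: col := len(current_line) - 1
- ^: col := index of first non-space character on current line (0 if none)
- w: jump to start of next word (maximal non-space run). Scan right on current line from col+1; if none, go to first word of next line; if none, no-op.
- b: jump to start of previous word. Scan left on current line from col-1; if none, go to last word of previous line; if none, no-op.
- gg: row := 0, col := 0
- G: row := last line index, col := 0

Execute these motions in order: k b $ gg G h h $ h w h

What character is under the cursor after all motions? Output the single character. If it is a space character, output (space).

After 1 (k): row=0 col=0 char='t'
After 2 (b): row=0 col=0 char='t'
After 3 ($): row=0 col=12 char='e'
After 4 (gg): row=0 col=0 char='t'
After 5 (G): row=2 col=0 char='_'
After 6 (h): row=2 col=0 char='_'
After 7 (h): row=2 col=0 char='_'
After 8 ($): row=2 col=20 char='g'
After 9 (h): row=2 col=19 char='o'
After 10 (w): row=2 col=19 char='o'
After 11 (h): row=2 col=18 char='d'

Answer: d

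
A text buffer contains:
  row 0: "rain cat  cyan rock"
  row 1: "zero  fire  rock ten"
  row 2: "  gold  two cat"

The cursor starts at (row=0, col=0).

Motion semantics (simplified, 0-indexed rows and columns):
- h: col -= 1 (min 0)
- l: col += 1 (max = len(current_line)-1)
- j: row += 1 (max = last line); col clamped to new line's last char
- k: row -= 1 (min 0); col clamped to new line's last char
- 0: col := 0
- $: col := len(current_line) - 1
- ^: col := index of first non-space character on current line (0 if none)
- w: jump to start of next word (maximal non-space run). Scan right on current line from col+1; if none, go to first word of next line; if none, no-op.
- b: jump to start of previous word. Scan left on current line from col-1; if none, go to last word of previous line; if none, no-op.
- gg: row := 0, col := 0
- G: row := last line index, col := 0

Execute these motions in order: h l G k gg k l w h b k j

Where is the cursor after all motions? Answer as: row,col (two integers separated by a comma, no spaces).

Answer: 1,0

Derivation:
After 1 (h): row=0 col=0 char='r'
After 2 (l): row=0 col=1 char='a'
After 3 (G): row=2 col=0 char='_'
After 4 (k): row=1 col=0 char='z'
After 5 (gg): row=0 col=0 char='r'
After 6 (k): row=0 col=0 char='r'
After 7 (l): row=0 col=1 char='a'
After 8 (w): row=0 col=5 char='c'
After 9 (h): row=0 col=4 char='_'
After 10 (b): row=0 col=0 char='r'
After 11 (k): row=0 col=0 char='r'
After 12 (j): row=1 col=0 char='z'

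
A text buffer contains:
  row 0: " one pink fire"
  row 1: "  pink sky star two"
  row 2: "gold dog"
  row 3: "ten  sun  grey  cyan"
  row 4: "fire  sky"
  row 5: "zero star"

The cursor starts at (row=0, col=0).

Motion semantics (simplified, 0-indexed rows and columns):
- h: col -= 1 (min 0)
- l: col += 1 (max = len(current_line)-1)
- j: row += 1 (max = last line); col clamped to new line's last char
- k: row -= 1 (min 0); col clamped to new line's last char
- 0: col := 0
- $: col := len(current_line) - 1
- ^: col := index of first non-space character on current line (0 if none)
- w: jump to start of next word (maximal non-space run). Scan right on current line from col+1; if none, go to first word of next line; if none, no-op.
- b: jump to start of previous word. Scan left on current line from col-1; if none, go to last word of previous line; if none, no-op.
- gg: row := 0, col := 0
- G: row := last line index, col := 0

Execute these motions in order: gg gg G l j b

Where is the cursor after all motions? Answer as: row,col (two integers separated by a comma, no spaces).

After 1 (gg): row=0 col=0 char='_'
After 2 (gg): row=0 col=0 char='_'
After 3 (G): row=5 col=0 char='z'
After 4 (l): row=5 col=1 char='e'
After 5 (j): row=5 col=1 char='e'
After 6 (b): row=5 col=0 char='z'

Answer: 5,0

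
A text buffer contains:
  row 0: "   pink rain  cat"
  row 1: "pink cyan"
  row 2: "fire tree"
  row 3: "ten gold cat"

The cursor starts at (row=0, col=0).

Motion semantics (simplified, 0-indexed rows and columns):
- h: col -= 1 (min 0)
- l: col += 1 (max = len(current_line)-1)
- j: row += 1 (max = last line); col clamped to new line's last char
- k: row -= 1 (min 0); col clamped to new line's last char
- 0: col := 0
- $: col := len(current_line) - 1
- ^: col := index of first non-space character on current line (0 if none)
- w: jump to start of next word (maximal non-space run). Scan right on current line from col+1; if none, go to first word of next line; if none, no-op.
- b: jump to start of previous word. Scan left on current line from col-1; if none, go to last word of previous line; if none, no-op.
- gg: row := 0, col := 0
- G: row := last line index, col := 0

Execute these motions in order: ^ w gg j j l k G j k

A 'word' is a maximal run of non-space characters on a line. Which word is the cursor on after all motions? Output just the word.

Answer: fire

Derivation:
After 1 (^): row=0 col=3 char='p'
After 2 (w): row=0 col=8 char='r'
After 3 (gg): row=0 col=0 char='_'
After 4 (j): row=1 col=0 char='p'
After 5 (j): row=2 col=0 char='f'
After 6 (l): row=2 col=1 char='i'
After 7 (k): row=1 col=1 char='i'
After 8 (G): row=3 col=0 char='t'
After 9 (j): row=3 col=0 char='t'
After 10 (k): row=2 col=0 char='f'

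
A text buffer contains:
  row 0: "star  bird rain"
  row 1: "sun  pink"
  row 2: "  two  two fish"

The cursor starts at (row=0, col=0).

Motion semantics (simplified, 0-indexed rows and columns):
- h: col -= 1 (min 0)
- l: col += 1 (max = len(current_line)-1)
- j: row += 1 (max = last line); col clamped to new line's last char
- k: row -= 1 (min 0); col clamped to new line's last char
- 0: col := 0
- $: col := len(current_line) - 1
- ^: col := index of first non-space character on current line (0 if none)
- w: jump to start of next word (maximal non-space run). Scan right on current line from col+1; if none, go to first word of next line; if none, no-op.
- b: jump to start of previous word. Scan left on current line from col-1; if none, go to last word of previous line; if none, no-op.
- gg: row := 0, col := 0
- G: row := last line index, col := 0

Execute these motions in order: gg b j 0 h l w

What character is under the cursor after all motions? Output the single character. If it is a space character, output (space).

After 1 (gg): row=0 col=0 char='s'
After 2 (b): row=0 col=0 char='s'
After 3 (j): row=1 col=0 char='s'
After 4 (0): row=1 col=0 char='s'
After 5 (h): row=1 col=0 char='s'
After 6 (l): row=1 col=1 char='u'
After 7 (w): row=1 col=5 char='p'

Answer: p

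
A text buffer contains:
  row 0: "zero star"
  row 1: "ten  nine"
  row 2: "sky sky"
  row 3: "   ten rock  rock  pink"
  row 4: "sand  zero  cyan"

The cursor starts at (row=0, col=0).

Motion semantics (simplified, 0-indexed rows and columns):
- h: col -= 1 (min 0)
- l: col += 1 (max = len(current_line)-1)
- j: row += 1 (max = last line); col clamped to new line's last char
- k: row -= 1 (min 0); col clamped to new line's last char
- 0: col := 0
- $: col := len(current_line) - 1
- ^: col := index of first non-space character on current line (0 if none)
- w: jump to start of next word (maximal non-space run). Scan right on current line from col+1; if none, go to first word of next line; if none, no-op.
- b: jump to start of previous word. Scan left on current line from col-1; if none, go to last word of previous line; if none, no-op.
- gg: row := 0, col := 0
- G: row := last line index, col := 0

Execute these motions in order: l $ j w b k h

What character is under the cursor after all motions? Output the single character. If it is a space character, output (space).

Answer: (space)

Derivation:
After 1 (l): row=0 col=1 char='e'
After 2 ($): row=0 col=8 char='r'
After 3 (j): row=1 col=8 char='e'
After 4 (w): row=2 col=0 char='s'
After 5 (b): row=1 col=5 char='n'
After 6 (k): row=0 col=5 char='s'
After 7 (h): row=0 col=4 char='_'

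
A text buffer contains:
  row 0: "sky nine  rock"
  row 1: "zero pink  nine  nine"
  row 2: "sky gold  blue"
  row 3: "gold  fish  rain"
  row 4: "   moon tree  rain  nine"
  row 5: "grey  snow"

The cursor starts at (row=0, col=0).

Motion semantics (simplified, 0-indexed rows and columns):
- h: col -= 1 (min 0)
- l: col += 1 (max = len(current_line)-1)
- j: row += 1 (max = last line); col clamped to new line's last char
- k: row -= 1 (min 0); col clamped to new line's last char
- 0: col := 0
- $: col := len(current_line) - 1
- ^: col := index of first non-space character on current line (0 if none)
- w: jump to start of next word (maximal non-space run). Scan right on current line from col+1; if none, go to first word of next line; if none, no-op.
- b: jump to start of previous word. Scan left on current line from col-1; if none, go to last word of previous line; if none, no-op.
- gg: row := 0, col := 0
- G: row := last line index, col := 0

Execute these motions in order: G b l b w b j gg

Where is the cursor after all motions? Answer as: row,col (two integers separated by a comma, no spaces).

After 1 (G): row=5 col=0 char='g'
After 2 (b): row=4 col=20 char='n'
After 3 (l): row=4 col=21 char='i'
After 4 (b): row=4 col=20 char='n'
After 5 (w): row=5 col=0 char='g'
After 6 (b): row=4 col=20 char='n'
After 7 (j): row=5 col=9 char='w'
After 8 (gg): row=0 col=0 char='s'

Answer: 0,0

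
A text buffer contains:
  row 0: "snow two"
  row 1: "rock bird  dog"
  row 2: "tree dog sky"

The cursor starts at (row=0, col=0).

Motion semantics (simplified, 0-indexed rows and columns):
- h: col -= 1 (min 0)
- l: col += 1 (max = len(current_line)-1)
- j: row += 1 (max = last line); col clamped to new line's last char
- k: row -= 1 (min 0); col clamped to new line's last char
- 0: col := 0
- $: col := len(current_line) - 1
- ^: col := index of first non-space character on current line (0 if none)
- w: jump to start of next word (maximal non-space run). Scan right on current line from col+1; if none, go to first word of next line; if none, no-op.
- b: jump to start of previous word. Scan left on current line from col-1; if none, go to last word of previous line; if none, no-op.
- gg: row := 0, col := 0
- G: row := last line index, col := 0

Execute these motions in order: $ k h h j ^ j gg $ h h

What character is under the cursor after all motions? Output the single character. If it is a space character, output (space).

Answer: t

Derivation:
After 1 ($): row=0 col=7 char='o'
After 2 (k): row=0 col=7 char='o'
After 3 (h): row=0 col=6 char='w'
After 4 (h): row=0 col=5 char='t'
After 5 (j): row=1 col=5 char='b'
After 6 (^): row=1 col=0 char='r'
After 7 (j): row=2 col=0 char='t'
After 8 (gg): row=0 col=0 char='s'
After 9 ($): row=0 col=7 char='o'
After 10 (h): row=0 col=6 char='w'
After 11 (h): row=0 col=5 char='t'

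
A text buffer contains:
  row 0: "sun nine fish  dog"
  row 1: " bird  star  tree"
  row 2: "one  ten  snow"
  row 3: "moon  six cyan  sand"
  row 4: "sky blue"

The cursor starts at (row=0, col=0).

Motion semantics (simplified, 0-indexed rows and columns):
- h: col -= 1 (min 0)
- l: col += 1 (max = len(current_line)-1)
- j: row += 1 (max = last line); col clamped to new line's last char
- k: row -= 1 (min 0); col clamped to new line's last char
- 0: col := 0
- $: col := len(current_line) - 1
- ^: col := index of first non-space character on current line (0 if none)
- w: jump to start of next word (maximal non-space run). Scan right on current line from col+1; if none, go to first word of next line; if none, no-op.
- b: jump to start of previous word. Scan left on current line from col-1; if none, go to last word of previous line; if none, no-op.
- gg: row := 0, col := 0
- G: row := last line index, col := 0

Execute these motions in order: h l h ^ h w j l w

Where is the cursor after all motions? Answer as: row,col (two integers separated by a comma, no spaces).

Answer: 1,7

Derivation:
After 1 (h): row=0 col=0 char='s'
After 2 (l): row=0 col=1 char='u'
After 3 (h): row=0 col=0 char='s'
After 4 (^): row=0 col=0 char='s'
After 5 (h): row=0 col=0 char='s'
After 6 (w): row=0 col=4 char='n'
After 7 (j): row=1 col=4 char='d'
After 8 (l): row=1 col=5 char='_'
After 9 (w): row=1 col=7 char='s'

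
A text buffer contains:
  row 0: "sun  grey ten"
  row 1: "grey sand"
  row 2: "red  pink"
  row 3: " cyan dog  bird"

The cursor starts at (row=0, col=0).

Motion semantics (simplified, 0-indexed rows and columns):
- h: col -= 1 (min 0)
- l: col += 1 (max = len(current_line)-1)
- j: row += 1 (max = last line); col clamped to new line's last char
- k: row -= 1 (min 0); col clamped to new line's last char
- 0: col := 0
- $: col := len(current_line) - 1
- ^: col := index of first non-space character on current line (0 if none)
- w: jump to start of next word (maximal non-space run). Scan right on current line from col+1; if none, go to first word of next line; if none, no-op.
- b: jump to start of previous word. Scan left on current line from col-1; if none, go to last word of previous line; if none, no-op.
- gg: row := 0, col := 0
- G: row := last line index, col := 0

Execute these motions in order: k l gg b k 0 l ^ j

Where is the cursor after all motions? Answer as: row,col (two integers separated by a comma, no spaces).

Answer: 1,0

Derivation:
After 1 (k): row=0 col=0 char='s'
After 2 (l): row=0 col=1 char='u'
After 3 (gg): row=0 col=0 char='s'
After 4 (b): row=0 col=0 char='s'
After 5 (k): row=0 col=0 char='s'
After 6 (0): row=0 col=0 char='s'
After 7 (l): row=0 col=1 char='u'
After 8 (^): row=0 col=0 char='s'
After 9 (j): row=1 col=0 char='g'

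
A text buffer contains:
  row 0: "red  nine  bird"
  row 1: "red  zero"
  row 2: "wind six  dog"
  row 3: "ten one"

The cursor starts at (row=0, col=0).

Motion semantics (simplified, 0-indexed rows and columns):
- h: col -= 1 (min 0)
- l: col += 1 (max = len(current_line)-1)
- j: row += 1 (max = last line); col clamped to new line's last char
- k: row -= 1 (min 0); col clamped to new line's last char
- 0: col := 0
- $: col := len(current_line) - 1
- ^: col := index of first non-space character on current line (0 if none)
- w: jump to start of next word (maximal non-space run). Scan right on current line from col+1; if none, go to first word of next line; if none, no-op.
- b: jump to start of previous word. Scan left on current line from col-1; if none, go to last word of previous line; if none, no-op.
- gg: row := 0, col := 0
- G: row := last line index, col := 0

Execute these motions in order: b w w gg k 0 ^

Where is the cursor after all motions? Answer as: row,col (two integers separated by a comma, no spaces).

Answer: 0,0

Derivation:
After 1 (b): row=0 col=0 char='r'
After 2 (w): row=0 col=5 char='n'
After 3 (w): row=0 col=11 char='b'
After 4 (gg): row=0 col=0 char='r'
After 5 (k): row=0 col=0 char='r'
After 6 (0): row=0 col=0 char='r'
After 7 (^): row=0 col=0 char='r'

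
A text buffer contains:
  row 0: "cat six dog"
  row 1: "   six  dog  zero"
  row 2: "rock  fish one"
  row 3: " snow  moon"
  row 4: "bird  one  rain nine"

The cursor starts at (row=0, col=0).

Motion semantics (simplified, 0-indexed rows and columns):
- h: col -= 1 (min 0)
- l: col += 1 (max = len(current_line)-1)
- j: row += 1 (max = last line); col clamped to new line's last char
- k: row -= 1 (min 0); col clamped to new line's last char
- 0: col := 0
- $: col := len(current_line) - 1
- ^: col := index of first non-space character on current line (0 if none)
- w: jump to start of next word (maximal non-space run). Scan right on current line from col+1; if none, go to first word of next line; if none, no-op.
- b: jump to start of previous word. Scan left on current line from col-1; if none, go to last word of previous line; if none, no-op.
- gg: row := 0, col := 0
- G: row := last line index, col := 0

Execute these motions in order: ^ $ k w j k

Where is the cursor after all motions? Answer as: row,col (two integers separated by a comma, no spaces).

After 1 (^): row=0 col=0 char='c'
After 2 ($): row=0 col=10 char='g'
After 3 (k): row=0 col=10 char='g'
After 4 (w): row=1 col=3 char='s'
After 5 (j): row=2 col=3 char='k'
After 6 (k): row=1 col=3 char='s'

Answer: 1,3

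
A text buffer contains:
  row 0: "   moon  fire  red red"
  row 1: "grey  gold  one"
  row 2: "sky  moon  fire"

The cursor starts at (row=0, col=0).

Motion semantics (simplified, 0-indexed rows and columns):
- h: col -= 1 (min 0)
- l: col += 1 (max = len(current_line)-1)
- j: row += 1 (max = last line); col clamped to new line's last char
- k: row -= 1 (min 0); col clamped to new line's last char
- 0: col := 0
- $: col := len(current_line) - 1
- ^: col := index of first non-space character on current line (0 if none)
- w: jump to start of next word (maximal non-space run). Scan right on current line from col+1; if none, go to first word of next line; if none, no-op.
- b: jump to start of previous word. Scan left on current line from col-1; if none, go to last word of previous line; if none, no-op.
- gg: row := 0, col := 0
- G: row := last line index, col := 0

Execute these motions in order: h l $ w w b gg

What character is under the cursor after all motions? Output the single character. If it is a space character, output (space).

Answer: (space)

Derivation:
After 1 (h): row=0 col=0 char='_'
After 2 (l): row=0 col=1 char='_'
After 3 ($): row=0 col=21 char='d'
After 4 (w): row=1 col=0 char='g'
After 5 (w): row=1 col=6 char='g'
After 6 (b): row=1 col=0 char='g'
After 7 (gg): row=0 col=0 char='_'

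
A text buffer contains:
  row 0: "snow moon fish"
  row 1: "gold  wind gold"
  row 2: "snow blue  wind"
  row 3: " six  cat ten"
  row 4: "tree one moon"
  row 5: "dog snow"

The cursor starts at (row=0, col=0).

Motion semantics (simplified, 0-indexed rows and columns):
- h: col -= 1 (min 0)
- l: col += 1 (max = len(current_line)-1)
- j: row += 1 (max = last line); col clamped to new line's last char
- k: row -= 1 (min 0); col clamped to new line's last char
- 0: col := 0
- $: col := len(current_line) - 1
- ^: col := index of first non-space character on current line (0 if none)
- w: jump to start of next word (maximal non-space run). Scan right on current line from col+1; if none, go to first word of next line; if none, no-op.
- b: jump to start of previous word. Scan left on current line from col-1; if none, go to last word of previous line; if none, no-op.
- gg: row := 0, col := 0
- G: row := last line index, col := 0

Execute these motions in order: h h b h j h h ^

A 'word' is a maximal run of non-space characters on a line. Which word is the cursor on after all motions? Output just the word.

After 1 (h): row=0 col=0 char='s'
After 2 (h): row=0 col=0 char='s'
After 3 (b): row=0 col=0 char='s'
After 4 (h): row=0 col=0 char='s'
After 5 (j): row=1 col=0 char='g'
After 6 (h): row=1 col=0 char='g'
After 7 (h): row=1 col=0 char='g'
After 8 (^): row=1 col=0 char='g'

Answer: gold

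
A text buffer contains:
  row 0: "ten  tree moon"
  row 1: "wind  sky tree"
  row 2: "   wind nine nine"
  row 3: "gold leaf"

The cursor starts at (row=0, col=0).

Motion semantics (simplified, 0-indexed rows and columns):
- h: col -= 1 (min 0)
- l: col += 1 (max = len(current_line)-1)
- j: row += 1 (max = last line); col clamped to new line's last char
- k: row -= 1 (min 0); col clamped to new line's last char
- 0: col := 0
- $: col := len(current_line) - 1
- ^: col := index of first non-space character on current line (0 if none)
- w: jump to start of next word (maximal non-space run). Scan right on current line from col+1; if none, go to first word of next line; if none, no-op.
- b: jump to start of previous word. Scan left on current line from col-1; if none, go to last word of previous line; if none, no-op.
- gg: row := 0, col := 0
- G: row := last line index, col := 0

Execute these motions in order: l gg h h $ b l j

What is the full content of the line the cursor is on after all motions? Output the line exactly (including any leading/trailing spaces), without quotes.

Answer: wind  sky tree

Derivation:
After 1 (l): row=0 col=1 char='e'
After 2 (gg): row=0 col=0 char='t'
After 3 (h): row=0 col=0 char='t'
After 4 (h): row=0 col=0 char='t'
After 5 ($): row=0 col=13 char='n'
After 6 (b): row=0 col=10 char='m'
After 7 (l): row=0 col=11 char='o'
After 8 (j): row=1 col=11 char='r'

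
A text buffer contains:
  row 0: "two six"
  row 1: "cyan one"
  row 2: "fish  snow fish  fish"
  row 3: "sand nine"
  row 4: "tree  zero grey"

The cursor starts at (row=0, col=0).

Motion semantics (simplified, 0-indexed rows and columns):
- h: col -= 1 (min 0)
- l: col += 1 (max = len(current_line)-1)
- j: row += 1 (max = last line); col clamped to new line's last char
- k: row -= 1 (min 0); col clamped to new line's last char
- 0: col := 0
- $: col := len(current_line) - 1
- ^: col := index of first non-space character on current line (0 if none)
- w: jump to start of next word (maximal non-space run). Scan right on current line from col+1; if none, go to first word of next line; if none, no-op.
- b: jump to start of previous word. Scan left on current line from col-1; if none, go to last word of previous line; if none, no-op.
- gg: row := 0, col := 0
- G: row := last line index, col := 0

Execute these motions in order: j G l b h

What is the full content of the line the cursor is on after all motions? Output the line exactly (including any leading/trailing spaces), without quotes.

After 1 (j): row=1 col=0 char='c'
After 2 (G): row=4 col=0 char='t'
After 3 (l): row=4 col=1 char='r'
After 4 (b): row=4 col=0 char='t'
After 5 (h): row=4 col=0 char='t'

Answer: tree  zero grey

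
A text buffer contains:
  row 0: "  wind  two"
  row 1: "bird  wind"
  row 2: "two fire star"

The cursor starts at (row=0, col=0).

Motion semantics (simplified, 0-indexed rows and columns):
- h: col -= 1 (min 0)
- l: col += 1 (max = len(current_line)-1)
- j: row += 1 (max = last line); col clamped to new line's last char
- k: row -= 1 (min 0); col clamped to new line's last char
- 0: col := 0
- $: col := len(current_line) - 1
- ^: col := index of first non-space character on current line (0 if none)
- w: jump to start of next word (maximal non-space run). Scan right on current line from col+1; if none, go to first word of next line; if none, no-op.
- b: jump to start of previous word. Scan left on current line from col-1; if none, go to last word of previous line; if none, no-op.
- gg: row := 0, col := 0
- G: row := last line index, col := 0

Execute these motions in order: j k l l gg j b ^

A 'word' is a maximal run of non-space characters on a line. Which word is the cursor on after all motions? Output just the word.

Answer: wind

Derivation:
After 1 (j): row=1 col=0 char='b'
After 2 (k): row=0 col=0 char='_'
After 3 (l): row=0 col=1 char='_'
After 4 (l): row=0 col=2 char='w'
After 5 (gg): row=0 col=0 char='_'
After 6 (j): row=1 col=0 char='b'
After 7 (b): row=0 col=8 char='t'
After 8 (^): row=0 col=2 char='w'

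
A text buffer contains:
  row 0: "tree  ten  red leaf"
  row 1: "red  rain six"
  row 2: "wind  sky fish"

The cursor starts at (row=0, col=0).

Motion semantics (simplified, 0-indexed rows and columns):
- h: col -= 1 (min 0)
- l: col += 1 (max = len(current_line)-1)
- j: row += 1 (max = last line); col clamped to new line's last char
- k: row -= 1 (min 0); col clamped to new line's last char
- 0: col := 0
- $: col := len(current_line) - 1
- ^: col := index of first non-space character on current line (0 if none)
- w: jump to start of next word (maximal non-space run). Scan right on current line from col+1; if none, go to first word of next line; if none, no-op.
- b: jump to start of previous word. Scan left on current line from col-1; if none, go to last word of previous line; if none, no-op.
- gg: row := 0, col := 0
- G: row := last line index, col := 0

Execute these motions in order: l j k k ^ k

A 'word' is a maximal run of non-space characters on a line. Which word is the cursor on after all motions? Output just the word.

Answer: tree

Derivation:
After 1 (l): row=0 col=1 char='r'
After 2 (j): row=1 col=1 char='e'
After 3 (k): row=0 col=1 char='r'
After 4 (k): row=0 col=1 char='r'
After 5 (^): row=0 col=0 char='t'
After 6 (k): row=0 col=0 char='t'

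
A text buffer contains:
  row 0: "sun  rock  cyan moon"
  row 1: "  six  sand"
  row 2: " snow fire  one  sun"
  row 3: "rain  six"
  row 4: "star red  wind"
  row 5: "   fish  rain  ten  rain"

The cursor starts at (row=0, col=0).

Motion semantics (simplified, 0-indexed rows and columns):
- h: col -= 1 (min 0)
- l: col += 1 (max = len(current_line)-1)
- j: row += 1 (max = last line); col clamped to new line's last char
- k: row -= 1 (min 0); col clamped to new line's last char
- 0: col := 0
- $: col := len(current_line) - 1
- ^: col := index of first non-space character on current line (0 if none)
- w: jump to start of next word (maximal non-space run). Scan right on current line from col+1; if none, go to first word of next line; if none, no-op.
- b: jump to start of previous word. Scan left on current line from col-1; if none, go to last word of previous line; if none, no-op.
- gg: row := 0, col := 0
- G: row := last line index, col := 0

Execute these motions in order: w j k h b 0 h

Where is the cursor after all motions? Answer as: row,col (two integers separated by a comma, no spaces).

After 1 (w): row=0 col=5 char='r'
After 2 (j): row=1 col=5 char='_'
After 3 (k): row=0 col=5 char='r'
After 4 (h): row=0 col=4 char='_'
After 5 (b): row=0 col=0 char='s'
After 6 (0): row=0 col=0 char='s'
After 7 (h): row=0 col=0 char='s'

Answer: 0,0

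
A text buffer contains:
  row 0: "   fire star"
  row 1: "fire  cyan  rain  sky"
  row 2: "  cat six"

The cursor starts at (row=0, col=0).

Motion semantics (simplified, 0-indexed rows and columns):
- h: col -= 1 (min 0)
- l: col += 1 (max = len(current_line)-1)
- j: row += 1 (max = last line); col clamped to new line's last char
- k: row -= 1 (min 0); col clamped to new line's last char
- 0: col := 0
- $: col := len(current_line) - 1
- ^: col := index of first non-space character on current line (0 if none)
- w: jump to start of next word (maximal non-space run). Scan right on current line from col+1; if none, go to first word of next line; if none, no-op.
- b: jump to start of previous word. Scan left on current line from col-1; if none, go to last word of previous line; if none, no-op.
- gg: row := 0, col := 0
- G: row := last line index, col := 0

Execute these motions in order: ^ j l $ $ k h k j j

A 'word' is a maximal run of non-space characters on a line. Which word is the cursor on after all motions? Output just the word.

After 1 (^): row=0 col=3 char='f'
After 2 (j): row=1 col=3 char='e'
After 3 (l): row=1 col=4 char='_'
After 4 ($): row=1 col=20 char='y'
After 5 ($): row=1 col=20 char='y'
After 6 (k): row=0 col=11 char='r'
After 7 (h): row=0 col=10 char='a'
After 8 (k): row=0 col=10 char='a'
After 9 (j): row=1 col=10 char='_'
After 10 (j): row=2 col=8 char='x'

Answer: six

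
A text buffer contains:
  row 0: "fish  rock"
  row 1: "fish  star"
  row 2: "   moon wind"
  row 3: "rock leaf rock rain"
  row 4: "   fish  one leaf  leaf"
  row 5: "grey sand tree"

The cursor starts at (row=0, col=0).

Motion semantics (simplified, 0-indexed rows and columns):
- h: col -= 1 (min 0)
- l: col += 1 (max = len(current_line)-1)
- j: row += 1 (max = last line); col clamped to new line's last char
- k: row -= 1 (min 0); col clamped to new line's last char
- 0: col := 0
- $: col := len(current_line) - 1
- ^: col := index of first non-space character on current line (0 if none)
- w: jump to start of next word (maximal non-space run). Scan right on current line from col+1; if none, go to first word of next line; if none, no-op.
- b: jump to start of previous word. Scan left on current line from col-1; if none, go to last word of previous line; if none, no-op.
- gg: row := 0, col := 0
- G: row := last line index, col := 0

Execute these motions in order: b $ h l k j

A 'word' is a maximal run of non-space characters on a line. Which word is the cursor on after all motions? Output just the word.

After 1 (b): row=0 col=0 char='f'
After 2 ($): row=0 col=9 char='k'
After 3 (h): row=0 col=8 char='c'
After 4 (l): row=0 col=9 char='k'
After 5 (k): row=0 col=9 char='k'
After 6 (j): row=1 col=9 char='r'

Answer: star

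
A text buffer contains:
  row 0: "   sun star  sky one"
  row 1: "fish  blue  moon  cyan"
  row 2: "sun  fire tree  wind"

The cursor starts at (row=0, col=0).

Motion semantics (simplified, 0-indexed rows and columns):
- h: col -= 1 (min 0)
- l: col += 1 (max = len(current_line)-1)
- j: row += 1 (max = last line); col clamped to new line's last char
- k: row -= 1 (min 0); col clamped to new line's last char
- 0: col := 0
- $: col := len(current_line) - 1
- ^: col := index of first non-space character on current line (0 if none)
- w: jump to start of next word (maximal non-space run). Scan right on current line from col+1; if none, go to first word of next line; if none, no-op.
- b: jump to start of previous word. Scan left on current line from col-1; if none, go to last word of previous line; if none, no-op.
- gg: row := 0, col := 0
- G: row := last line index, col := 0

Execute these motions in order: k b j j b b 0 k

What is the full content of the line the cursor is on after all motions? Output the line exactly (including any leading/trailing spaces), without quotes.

After 1 (k): row=0 col=0 char='_'
After 2 (b): row=0 col=0 char='_'
After 3 (j): row=1 col=0 char='f'
After 4 (j): row=2 col=0 char='s'
After 5 (b): row=1 col=18 char='c'
After 6 (b): row=1 col=12 char='m'
After 7 (0): row=1 col=0 char='f'
After 8 (k): row=0 col=0 char='_'

Answer:    sun star  sky one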